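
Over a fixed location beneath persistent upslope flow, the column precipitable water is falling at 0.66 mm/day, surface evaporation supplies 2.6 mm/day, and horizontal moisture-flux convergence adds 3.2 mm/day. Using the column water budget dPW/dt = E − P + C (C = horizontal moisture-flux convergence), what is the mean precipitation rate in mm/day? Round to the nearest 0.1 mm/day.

P ≈ 6.5 mm/day

dPW/dt = -0.66 mm/day.
P = E + C − dPW/dt = 2.6 + (3.2) − (-0.66) = 6.5 mm/day.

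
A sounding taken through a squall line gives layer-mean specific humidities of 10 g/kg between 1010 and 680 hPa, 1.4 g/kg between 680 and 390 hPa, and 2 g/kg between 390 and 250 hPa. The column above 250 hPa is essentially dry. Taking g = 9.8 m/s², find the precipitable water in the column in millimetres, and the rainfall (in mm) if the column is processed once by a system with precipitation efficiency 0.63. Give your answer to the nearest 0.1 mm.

Precipitable water is the column-integrated vapour mass per unit area: PW = (1/g) Σ q̄ Δp, with q in kg/kg and Δp in Pa (1 kg/m² of water = 1 mm).
Layer 1010–680 hPa: Δp = 330 hPa = 33000 Pa, q̄ = 0.01 kg/kg → 0.01 × 33000 / 9.8 = 33.67 mm
Layer 680–390 hPa: Δp = 290 hPa = 29000 Pa, q̄ = 0.0014 kg/kg → 0.0014 × 29000 / 9.8 = 4.14 mm
Layer 390–250 hPa: Δp = 140 hPa = 14000 Pa, q̄ = 0.002 kg/kg → 0.002 × 14000 / 9.8 = 2.86 mm
PW = 33.67 + 4.14 + 2.86 = 40.67 ≈ 40.7 mm.
Rainfall = ε × PW = 0.63 × 40.7 = 25.6 mm.

PW ≈ 40.7 mm; rainfall ≈ 25.6 mm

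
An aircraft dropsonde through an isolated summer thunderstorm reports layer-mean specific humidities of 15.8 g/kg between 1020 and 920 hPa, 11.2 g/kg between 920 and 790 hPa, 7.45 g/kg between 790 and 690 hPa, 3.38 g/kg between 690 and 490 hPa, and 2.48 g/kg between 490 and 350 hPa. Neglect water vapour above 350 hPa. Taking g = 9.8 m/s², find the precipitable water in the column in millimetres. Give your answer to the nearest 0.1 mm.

PW ≈ 49.0 mm

Precipitable water is the column-integrated vapour mass per unit area: PW = (1/g) Σ q̄ Δp, with q in kg/kg and Δp in Pa (1 kg/m² of water = 1 mm).
Layer 1020–920 hPa: Δp = 100 hPa = 10000 Pa, q̄ = 0.0158 kg/kg → 0.0158 × 10000 / 9.8 = 16.12 mm
Layer 920–790 hPa: Δp = 130 hPa = 13000 Pa, q̄ = 0.0112 kg/kg → 0.0112 × 13000 / 9.8 = 14.86 mm
Layer 790–690 hPa: Δp = 100 hPa = 10000 Pa, q̄ = 0.00745 kg/kg → 0.00745 × 10000 / 9.8 = 7.60 mm
Layer 690–490 hPa: Δp = 200 hPa = 20000 Pa, q̄ = 0.00338 kg/kg → 0.00338 × 20000 / 9.8 = 6.90 mm
Layer 490–350 hPa: Δp = 140 hPa = 14000 Pa, q̄ = 0.00248 kg/kg → 0.00248 × 14000 / 9.8 = 3.54 mm
PW = 16.12 + 14.86 + 7.60 + 6.90 + 3.54 = 49.02 ≈ 49.0 mm.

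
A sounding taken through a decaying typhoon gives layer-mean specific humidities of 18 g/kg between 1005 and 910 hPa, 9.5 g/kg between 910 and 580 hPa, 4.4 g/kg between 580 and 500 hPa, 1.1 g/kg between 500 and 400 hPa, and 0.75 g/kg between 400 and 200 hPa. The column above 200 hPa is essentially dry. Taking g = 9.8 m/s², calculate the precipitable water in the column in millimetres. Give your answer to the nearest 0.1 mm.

PW ≈ 55.7 mm

Precipitable water is the column-integrated vapour mass per unit area: PW = (1/g) Σ q̄ Δp, with q in kg/kg and Δp in Pa (1 kg/m² of water = 1 mm).
Layer 1005–910 hPa: Δp = 95 hPa = 9500 Pa, q̄ = 0.018 kg/kg → 0.018 × 9500 / 9.8 = 17.45 mm
Layer 910–580 hPa: Δp = 330 hPa = 33000 Pa, q̄ = 0.0095 kg/kg → 0.0095 × 33000 / 9.8 = 31.99 mm
Layer 580–500 hPa: Δp = 80 hPa = 8000 Pa, q̄ = 0.0044 kg/kg → 0.0044 × 8000 / 9.8 = 3.59 mm
Layer 500–400 hPa: Δp = 100 hPa = 10000 Pa, q̄ = 0.0011 kg/kg → 0.0011 × 10000 / 9.8 = 1.12 mm
Layer 400–200 hPa: Δp = 200 hPa = 20000 Pa, q̄ = 0.00075 kg/kg → 0.00075 × 20000 / 9.8 = 1.53 mm
PW = 17.45 + 31.99 + 3.59 + 1.12 + 1.53 = 55.68 ≈ 55.7 mm.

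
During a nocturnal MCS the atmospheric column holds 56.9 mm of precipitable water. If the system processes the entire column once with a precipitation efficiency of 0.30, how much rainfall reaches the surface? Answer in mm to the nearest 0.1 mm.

rainfall ≈ 17.1 mm

Rainfall = ε × PW = 0.30 × 56.9 = 17.1 mm.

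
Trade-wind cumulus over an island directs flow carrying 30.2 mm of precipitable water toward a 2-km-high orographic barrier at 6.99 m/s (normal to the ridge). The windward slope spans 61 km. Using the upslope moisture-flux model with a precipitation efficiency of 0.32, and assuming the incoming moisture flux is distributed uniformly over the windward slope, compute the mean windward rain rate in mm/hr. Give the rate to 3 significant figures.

R ≈ 3.99 mm/hr

Incoming column moisture flux per unit ridge length: F = V × PW = 6.99 × 30.2 = 211.098 mm·m/s.
Spread over the 61 km slope with efficiency ε = 0.32: R = ε·F/W = 0.32 × 211.098 / 61000 m = 1.107e-03 mm/s.
R = 1.107e-03 × 3600 = 3.99 mm/hr.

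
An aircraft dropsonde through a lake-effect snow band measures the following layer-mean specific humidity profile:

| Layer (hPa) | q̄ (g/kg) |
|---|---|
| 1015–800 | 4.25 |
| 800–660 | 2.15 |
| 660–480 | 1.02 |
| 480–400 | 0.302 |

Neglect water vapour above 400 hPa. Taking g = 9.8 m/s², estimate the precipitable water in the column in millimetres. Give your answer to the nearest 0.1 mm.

Precipitable water is the column-integrated vapour mass per unit area: PW = (1/g) Σ q̄ Δp, with q in kg/kg and Δp in Pa (1 kg/m² of water = 1 mm).
Layer 1015–800 hPa: Δp = 215 hPa = 21500 Pa, q̄ = 0.00425 kg/kg → 0.00425 × 21500 / 9.8 = 9.32 mm
Layer 800–660 hPa: Δp = 140 hPa = 14000 Pa, q̄ = 0.00215 kg/kg → 0.00215 × 14000 / 9.8 = 3.07 mm
Layer 660–480 hPa: Δp = 180 hPa = 18000 Pa, q̄ = 0.00102 kg/kg → 0.00102 × 18000 / 9.8 = 1.87 mm
Layer 480–400 hPa: Δp = 80 hPa = 8000 Pa, q̄ = 0.000302 kg/kg → 0.000302 × 8000 / 9.8 = 0.25 mm
PW = 9.32 + 3.07 + 1.87 + 0.25 = 14.51 ≈ 14.5 mm.

PW ≈ 14.5 mm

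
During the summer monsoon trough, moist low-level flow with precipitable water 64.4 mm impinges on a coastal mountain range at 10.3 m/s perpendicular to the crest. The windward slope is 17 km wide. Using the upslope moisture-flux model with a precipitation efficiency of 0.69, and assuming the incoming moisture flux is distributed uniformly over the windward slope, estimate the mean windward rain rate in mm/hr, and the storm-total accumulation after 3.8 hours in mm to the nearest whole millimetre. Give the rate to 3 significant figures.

Incoming column moisture flux per unit ridge length: F = V × PW = 10.3 × 64.4 = 663.32 mm·m/s.
Spread over the 17 km slope with efficiency ε = 0.69: R = ε·F/W = 0.69 × 663.32 / 17000 m = 2.692e-02 mm/s.
R = 2.692e-02 × 3600 = 96.9 mm/hr.
Over 3.8 h: total = 96.9 × 3.8 = 368.22 ≈ 368 mm.

R ≈ 96.9 mm/hr; total ≈ 368 mm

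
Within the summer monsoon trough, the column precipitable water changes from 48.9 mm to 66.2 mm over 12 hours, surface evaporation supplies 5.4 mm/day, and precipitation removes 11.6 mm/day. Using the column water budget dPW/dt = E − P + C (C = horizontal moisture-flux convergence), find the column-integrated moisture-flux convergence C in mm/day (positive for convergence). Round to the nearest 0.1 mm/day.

dPW/dt = (66.2 − 48.9) mm / (12/24 day) = +34.600 mm/day.
C = dPW/dt − E + P = (+34.600) − 5.4 + 11.6 = 40.8 mm/day.

C ≈ 40.8 mm/day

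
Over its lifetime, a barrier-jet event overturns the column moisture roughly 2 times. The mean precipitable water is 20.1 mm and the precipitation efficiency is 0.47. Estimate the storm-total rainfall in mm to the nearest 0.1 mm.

rainfall ≈ 18.9 mm

Each cycle deposits ε × PW = 0.47 × 20.1 = 9.447 mm.
Over 2 cycles: 2 × 9.447 = 18.9 mm.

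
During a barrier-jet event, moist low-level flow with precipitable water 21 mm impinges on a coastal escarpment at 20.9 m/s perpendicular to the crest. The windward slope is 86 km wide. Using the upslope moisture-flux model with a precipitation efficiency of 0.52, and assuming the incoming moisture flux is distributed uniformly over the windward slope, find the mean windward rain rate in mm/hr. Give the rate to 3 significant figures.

Incoming column moisture flux per unit ridge length: F = V × PW = 20.9 × 21 = 438.9 mm·m/s.
Spread over the 86 km slope with efficiency ε = 0.52: R = ε·F/W = 0.52 × 438.9 / 86000 m = 2.654e-03 mm/s.
R = 2.654e-03 × 3600 = 9.55 mm/hr.

R ≈ 9.55 mm/hr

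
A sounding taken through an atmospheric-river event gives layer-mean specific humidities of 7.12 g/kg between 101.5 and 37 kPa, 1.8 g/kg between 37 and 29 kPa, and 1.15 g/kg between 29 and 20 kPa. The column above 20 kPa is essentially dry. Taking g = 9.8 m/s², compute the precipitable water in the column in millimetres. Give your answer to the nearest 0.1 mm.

PW ≈ 49.4 mm

Precipitable water is the column-integrated vapour mass per unit area: PW = (1/g) Σ q̄ Δp, with q in kg/kg and Δp in Pa (1 kg/m² of water = 1 mm).
Layer 101.5–37 kPa: Δp = 645 hPa = 64500 Pa, q̄ = 0.00712 kg/kg → 0.00712 × 64500 / 9.8 = 46.86 mm
Layer 37–29 kPa: Δp = 80 hPa = 8000 Pa, q̄ = 0.0018 kg/kg → 0.0018 × 8000 / 9.8 = 1.47 mm
Layer 29–20 kPa: Δp = 90 hPa = 9000 Pa, q̄ = 0.00115 kg/kg → 0.00115 × 9000 / 9.8 = 1.06 mm
PW = 46.86 + 1.47 + 1.06 = 49.39 ≈ 49.4 mm.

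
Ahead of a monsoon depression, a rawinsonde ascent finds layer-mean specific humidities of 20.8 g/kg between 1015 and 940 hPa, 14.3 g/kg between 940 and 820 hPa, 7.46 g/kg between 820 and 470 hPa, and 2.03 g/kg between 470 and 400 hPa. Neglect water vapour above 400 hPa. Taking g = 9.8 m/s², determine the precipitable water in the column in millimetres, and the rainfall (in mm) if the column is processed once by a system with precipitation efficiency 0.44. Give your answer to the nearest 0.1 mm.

PW ≈ 61.5 mm; rainfall ≈ 27.1 mm

Precipitable water is the column-integrated vapour mass per unit area: PW = (1/g) Σ q̄ Δp, with q in kg/kg and Δp in Pa (1 kg/m² of water = 1 mm).
Layer 1015–940 hPa: Δp = 75 hPa = 7500 Pa, q̄ = 0.0208 kg/kg → 0.0208 × 7500 / 9.8 = 15.92 mm
Layer 940–820 hPa: Δp = 120 hPa = 12000 Pa, q̄ = 0.0143 kg/kg → 0.0143 × 12000 / 9.8 = 17.51 mm
Layer 820–470 hPa: Δp = 350 hPa = 35000 Pa, q̄ = 0.00746 kg/kg → 0.00746 × 35000 / 9.8 = 26.64 mm
Layer 470–400 hPa: Δp = 70 hPa = 7000 Pa, q̄ = 0.00203 kg/kg → 0.00203 × 7000 / 9.8 = 1.45 mm
PW = 15.92 + 17.51 + 26.64 + 1.45 = 61.52 ≈ 61.5 mm.
Rainfall = ε × PW = 0.44 × 61.5 = 27.1 mm.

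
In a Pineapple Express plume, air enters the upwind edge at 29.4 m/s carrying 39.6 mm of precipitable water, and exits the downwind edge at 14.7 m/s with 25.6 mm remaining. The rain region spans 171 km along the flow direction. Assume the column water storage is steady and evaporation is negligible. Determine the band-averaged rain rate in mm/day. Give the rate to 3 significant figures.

R ≈ 398 mm/day

Column moisture flux per unit crosswind length is F = V × PW.
Inflow: F_in = 29.4 × 39.6 = 1164.24 mm·m/s
Outflow: F_out = 14.7 × 25.6 = 376.32 mm·m/s
Steady-state rate R = (F_in − F_out)/L = (1164.24 − 376.32) / 171000 m = 4.608e-03 mm/s.
R = 4.608e-03 × 3600 × 24 = 398 mm/day.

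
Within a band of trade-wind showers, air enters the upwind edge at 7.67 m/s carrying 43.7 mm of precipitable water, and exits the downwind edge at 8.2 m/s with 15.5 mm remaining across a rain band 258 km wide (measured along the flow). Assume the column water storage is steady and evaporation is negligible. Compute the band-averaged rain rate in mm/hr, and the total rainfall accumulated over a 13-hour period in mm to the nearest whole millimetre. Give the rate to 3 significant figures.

Column moisture flux per unit crosswind length is F = V × PW.
Inflow: F_in = 7.67 × 43.7 = 335.179 mm·m/s
Outflow: F_out = 8.2 × 15.5 = 127.1 mm·m/s
Steady-state rate R = (F_in − F_out)/L = (335.179 − 127.1) / 258000 m = 8.065e-04 mm/s.
R = 8.065e-04 × 3600 = 2.90 mm/hr.
Over 13 h: total = 2.90 × 13 = 37.7 ≈ 38 mm.

R ≈ 2.90 mm/hr; total ≈ 38 mm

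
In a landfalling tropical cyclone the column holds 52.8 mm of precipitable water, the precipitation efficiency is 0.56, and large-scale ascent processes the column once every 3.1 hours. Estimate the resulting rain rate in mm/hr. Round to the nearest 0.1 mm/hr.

Each overturning extracts ε × PW = 0.56 × 52.8 = 29.568 mm.
Rate = ε·PW / τ = 29.568 / 3.1 h = 9.5 mm/hr.

R ≈ 9.5 mm/hr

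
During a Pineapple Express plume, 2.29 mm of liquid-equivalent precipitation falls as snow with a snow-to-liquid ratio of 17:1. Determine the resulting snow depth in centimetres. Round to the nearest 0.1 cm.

Snow depth = liquid × ratio = 2.29 mm × 17 = 38.93 mm = 3.9 cm.

snow depth ≈ 3.9 cm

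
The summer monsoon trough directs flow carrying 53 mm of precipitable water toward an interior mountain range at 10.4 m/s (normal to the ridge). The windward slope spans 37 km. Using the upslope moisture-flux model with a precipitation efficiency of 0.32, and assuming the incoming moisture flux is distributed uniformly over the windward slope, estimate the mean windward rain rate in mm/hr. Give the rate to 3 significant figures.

R ≈ 17.2 mm/hr

Incoming column moisture flux per unit ridge length: F = V × PW = 10.4 × 53 = 551.2 mm·m/s.
Spread over the 37 km slope with efficiency ε = 0.32: R = ε·F/W = 0.32 × 551.2 / 37000 m = 4.767e-03 mm/s.
R = 4.767e-03 × 3600 = 17.2 mm/hr.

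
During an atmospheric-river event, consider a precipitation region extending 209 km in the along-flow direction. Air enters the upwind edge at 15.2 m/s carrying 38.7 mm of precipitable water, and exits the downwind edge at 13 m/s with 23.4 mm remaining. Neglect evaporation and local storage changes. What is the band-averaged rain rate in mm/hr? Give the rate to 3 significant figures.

Column moisture flux per unit crosswind length is F = V × PW.
Inflow: F_in = 15.2 × 38.7 = 588.24 mm·m/s
Outflow: F_out = 13 × 23.4 = 304.2 mm·m/s
Steady-state rate R = (F_in − F_out)/L = (588.24 − 304.2) / 209000 m = 1.359e-03 mm/s.
R = 1.359e-03 × 3600 = 4.89 mm/hr.

R ≈ 4.89 mm/hr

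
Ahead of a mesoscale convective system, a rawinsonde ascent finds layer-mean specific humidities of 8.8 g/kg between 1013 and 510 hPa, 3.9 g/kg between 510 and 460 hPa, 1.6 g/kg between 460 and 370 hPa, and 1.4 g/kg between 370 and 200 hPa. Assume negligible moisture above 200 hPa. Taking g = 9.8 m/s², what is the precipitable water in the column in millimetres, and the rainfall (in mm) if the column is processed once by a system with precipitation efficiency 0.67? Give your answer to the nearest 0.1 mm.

PW ≈ 51.1 mm; rainfall ≈ 34.2 mm

Precipitable water is the column-integrated vapour mass per unit area: PW = (1/g) Σ q̄ Δp, with q in kg/kg and Δp in Pa (1 kg/m² of water = 1 mm).
Layer 1013–510 hPa: Δp = 503 hPa = 50300 Pa, q̄ = 0.0088 kg/kg → 0.0088 × 50300 / 9.8 = 45.17 mm
Layer 510–460 hPa: Δp = 50 hPa = 5000 Pa, q̄ = 0.0039 kg/kg → 0.0039 × 5000 / 9.8 = 1.99 mm
Layer 460–370 hPa: Δp = 90 hPa = 9000 Pa, q̄ = 0.0016 kg/kg → 0.0016 × 9000 / 9.8 = 1.47 mm
Layer 370–200 hPa: Δp = 170 hPa = 17000 Pa, q̄ = 0.0014 kg/kg → 0.0014 × 17000 / 9.8 = 2.43 mm
PW = 45.17 + 1.99 + 1.47 + 2.43 = 51.06 ≈ 51.1 mm.
Rainfall = ε × PW = 0.67 × 51.1 = 34.2 mm.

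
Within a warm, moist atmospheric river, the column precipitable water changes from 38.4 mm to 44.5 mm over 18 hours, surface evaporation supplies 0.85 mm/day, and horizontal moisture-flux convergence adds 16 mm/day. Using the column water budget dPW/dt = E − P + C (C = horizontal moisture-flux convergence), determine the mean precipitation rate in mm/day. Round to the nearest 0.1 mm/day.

P ≈ 8.7 mm/day

dPW/dt = (44.5 − 38.4) mm / (18/24 day) = +8.133 mm/day.
P = E + C − dPW/dt = 0.85 + (16) − (+8.133) = 8.7 mm/day.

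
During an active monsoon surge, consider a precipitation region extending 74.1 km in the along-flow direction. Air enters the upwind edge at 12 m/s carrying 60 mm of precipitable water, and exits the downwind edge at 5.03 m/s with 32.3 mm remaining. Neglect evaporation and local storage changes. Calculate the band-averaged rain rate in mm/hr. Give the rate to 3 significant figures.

Column moisture flux per unit crosswind length is F = V × PW.
Inflow: F_in = 12 × 60 = 720 mm·m/s
Outflow: F_out = 5.03 × 32.3 = 162.469 mm·m/s
Steady-state rate R = (F_in − F_out)/L = (720 − 162.469) / 74100 m = 7.524e-03 mm/s.
R = 7.524e-03 × 3600 = 27.1 mm/hr.

R ≈ 27.1 mm/hr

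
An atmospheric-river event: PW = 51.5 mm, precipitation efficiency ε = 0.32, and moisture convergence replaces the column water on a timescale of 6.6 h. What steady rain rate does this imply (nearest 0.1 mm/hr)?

R ≈ 2.5 mm/hr

Each overturning extracts ε × PW = 0.32 × 51.5 = 16.48 mm.
Rate = ε·PW / τ = 16.48 / 6.6 h = 2.5 mm/hr.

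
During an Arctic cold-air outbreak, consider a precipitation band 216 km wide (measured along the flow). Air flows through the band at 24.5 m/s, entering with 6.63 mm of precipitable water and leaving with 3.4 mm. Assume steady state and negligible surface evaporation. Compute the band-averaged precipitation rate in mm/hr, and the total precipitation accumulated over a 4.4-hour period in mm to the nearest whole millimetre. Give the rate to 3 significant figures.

Column moisture flux per unit crosswind length is F = V × PW.
Inflow: F_in = 24.5 × 6.63 = 162.435 mm·m/s
Outflow: F_out = 24.5 × 3.4 = 83.3 mm·m/s
Steady-state rate R = (F_in − F_out)/L = (162.435 − 83.3) / 216000 m = 3.664e-04 mm/s.
R = 3.664e-04 × 3600 = 1.32 mm/hr.
Over 4.4 h: total = 1.32 × 4.4 = 5.808 ≈ 6 mm.

R ≈ 1.32 mm/hr; total ≈ 6 mm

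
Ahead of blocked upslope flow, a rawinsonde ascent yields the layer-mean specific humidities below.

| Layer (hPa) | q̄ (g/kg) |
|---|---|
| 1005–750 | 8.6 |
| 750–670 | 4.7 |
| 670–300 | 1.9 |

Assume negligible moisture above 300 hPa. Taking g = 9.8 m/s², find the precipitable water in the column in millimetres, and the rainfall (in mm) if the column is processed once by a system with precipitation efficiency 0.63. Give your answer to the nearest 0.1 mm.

Precipitable water is the column-integrated vapour mass per unit area: PW = (1/g) Σ q̄ Δp, with q in kg/kg and Δp in Pa (1 kg/m² of water = 1 mm).
Layer 1005–750 hPa: Δp = 255 hPa = 25500 Pa, q̄ = 0.0086 kg/kg → 0.0086 × 25500 / 9.8 = 22.38 mm
Layer 750–670 hPa: Δp = 80 hPa = 8000 Pa, q̄ = 0.0047 kg/kg → 0.0047 × 8000 / 9.8 = 3.84 mm
Layer 670–300 hPa: Δp = 370 hPa = 37000 Pa, q̄ = 0.0019 kg/kg → 0.0019 × 37000 / 9.8 = 7.17 mm
PW = 22.38 + 3.84 + 7.17 = 33.39 ≈ 33.4 mm.
Rainfall = ε × PW = 0.63 × 33.4 = 21.0 mm.

PW ≈ 33.4 mm; rainfall ≈ 21.0 mm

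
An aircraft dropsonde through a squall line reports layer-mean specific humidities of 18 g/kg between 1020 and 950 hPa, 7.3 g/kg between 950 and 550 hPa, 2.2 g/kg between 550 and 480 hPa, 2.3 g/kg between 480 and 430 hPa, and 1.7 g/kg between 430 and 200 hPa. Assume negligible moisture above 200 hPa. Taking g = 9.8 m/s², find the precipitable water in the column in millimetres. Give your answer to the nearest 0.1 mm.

Precipitable water is the column-integrated vapour mass per unit area: PW = (1/g) Σ q̄ Δp, with q in kg/kg and Δp in Pa (1 kg/m² of water = 1 mm).
Layer 1020–950 hPa: Δp = 70 hPa = 7000 Pa, q̄ = 0.018 kg/kg → 0.018 × 7000 / 9.8 = 12.86 mm
Layer 950–550 hPa: Δp = 400 hPa = 40000 Pa, q̄ = 0.0073 kg/kg → 0.0073 × 40000 / 9.8 = 29.80 mm
Layer 550–480 hPa: Δp = 70 hPa = 7000 Pa, q̄ = 0.0022 kg/kg → 0.0022 × 7000 / 9.8 = 1.57 mm
Layer 480–430 hPa: Δp = 50 hPa = 5000 Pa, q̄ = 0.0023 kg/kg → 0.0023 × 5000 / 9.8 = 1.17 mm
Layer 430–200 hPa: Δp = 230 hPa = 23000 Pa, q̄ = 0.0017 kg/kg → 0.0017 × 23000 / 9.8 = 3.99 mm
PW = 12.86 + 29.80 + 1.57 + 1.17 + 3.99 = 49.39 ≈ 49.4 mm.

PW ≈ 49.4 mm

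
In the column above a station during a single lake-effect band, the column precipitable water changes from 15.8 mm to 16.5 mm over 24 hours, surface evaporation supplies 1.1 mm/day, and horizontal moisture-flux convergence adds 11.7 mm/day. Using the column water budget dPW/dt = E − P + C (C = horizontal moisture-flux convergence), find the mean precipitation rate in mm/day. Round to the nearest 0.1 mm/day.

P ≈ 12.1 mm/day

dPW/dt = (16.5 − 15.8) mm / (24/24 day) = +0.700 mm/day.
P = E + C − dPW/dt = 1.1 + (11.7) − (+0.700) = 12.1 mm/day.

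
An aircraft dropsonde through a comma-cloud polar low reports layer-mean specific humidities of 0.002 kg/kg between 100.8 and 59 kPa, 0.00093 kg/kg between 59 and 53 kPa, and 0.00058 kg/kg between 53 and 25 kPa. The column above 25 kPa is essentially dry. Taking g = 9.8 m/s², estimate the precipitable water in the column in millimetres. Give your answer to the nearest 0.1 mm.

Precipitable water is the column-integrated vapour mass per unit area: PW = (1/g) Σ q̄ Δp, with q in kg/kg and Δp in Pa (1 kg/m² of water = 1 mm).
Layer 100.8–59 kPa: Δp = 418 hPa = 41800 Pa, q̄ = 0.002 kg/kg → 0.002 × 41800 / 9.8 = 8.53 mm
Layer 59–53 kPa: Δp = 60 hPa = 6000 Pa, q̄ = 0.00093 kg/kg → 0.00093 × 6000 / 9.8 = 0.57 mm
Layer 53–25 kPa: Δp = 280 hPa = 28000 Pa, q̄ = 0.00058 kg/kg → 0.00058 × 28000 / 9.8 = 1.66 mm
PW = 8.53 + 0.57 + 1.66 = 10.76 ≈ 10.8 mm.

PW ≈ 10.8 mm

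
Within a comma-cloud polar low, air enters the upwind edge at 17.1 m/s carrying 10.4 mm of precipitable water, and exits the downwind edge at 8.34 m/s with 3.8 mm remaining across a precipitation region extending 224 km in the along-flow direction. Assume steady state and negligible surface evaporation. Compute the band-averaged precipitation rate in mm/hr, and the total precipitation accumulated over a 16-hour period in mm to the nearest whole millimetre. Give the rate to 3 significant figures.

R ≈ 2.35 mm/hr; total ≈ 38 mm

Column moisture flux per unit crosswind length is F = V × PW.
Inflow: F_in = 17.1 × 10.4 = 177.84 mm·m/s
Outflow: F_out = 8.34 × 3.8 = 31.692 mm·m/s
Steady-state rate R = (F_in − F_out)/L = (177.84 − 31.692) / 224000 m = 6.524e-04 mm/s.
R = 6.524e-04 × 3600 = 2.35 mm/hr.
Over 16 h: total = 2.35 × 16 = 37.6 ≈ 38 mm.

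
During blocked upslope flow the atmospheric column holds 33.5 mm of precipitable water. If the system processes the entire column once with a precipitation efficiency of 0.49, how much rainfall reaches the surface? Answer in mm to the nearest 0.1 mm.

Rainfall = ε × PW = 0.49 × 33.5 = 16.4 mm.

rainfall ≈ 16.4 mm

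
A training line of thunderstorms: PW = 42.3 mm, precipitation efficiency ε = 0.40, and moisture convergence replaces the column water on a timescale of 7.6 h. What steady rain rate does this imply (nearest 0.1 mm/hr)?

Each overturning extracts ε × PW = 0.40 × 42.3 = 16.92 mm.
Rate = ε·PW / τ = 16.92 / 7.6 h = 2.2 mm/hr.

R ≈ 2.2 mm/hr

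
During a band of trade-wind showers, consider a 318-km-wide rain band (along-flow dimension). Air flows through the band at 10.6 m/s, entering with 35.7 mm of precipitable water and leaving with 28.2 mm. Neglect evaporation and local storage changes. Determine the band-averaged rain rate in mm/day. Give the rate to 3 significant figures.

R ≈ 21.6 mm/day

Column moisture flux per unit crosswind length is F = V × PW.
Inflow: F_in = 10.6 × 35.7 = 378.42 mm·m/s
Outflow: F_out = 10.6 × 28.2 = 298.92 mm·m/s
Steady-state rate R = (F_in − F_out)/L = (378.42 − 298.92) / 318000 m = 2.500e-04 mm/s.
R = 2.500e-04 × 3600 × 24 = 21.6 mm/day.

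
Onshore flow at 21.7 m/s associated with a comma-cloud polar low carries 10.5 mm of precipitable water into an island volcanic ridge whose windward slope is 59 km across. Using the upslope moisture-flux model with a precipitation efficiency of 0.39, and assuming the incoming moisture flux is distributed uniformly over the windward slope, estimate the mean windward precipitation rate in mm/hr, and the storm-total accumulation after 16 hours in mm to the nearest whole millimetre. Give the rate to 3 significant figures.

R ≈ 5.42 mm/hr; total ≈ 87 mm

Incoming column moisture flux per unit ridge length: F = V × PW = 21.7 × 10.5 = 227.85 mm·m/s.
Spread over the 59 km slope with efficiency ε = 0.39: R = ε·F/W = 0.39 × 227.85 / 59000 m = 1.506e-03 mm/s.
R = 1.506e-03 × 3600 = 5.42 mm/hr.
Over 16 h: total = 5.42 × 16 = 86.72 ≈ 87 mm.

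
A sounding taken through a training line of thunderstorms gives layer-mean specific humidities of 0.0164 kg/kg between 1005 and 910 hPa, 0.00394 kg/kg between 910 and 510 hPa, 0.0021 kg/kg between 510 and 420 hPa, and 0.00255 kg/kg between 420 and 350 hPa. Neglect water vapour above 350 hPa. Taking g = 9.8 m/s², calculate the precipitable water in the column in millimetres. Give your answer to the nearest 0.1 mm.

Precipitable water is the column-integrated vapour mass per unit area: PW = (1/g) Σ q̄ Δp, with q in kg/kg and Δp in Pa (1 kg/m² of water = 1 mm).
Layer 1005–910 hPa: Δp = 95 hPa = 9500 Pa, q̄ = 0.0164 kg/kg → 0.0164 × 9500 / 9.8 = 15.90 mm
Layer 910–510 hPa: Δp = 400 hPa = 40000 Pa, q̄ = 0.00394 kg/kg → 0.00394 × 40000 / 9.8 = 16.08 mm
Layer 510–420 hPa: Δp = 90 hPa = 9000 Pa, q̄ = 0.0021 kg/kg → 0.0021 × 9000 / 9.8 = 1.93 mm
Layer 420–350 hPa: Δp = 70 hPa = 7000 Pa, q̄ = 0.00255 kg/kg → 0.00255 × 7000 / 9.8 = 1.82 mm
PW = 15.90 + 16.08 + 1.93 + 1.82 = 35.73 ≈ 35.7 mm.

PW ≈ 35.7 mm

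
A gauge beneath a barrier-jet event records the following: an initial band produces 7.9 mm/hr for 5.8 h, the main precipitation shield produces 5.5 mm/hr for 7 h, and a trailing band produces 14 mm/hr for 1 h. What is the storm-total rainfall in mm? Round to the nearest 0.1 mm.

total ≈ 98.3 mm

Total = Σ Rᵢ Δtᵢ = 7.9 × 5.8 + 5.5 × 7 + 14 × 1
      = 45.82 + 38.5 + 14 = 98.3 mm.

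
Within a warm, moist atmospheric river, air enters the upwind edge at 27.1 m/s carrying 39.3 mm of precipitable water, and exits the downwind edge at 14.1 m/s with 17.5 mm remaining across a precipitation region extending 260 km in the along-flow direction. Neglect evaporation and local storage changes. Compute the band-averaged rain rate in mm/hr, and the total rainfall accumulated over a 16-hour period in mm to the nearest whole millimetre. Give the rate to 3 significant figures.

R ≈ 11.3 mm/hr; total ≈ 181 mm

Column moisture flux per unit crosswind length is F = V × PW.
Inflow: F_in = 27.1 × 39.3 = 1065.03 mm·m/s
Outflow: F_out = 14.1 × 17.5 = 246.75 mm·m/s
Steady-state rate R = (F_in − F_out)/L = (1065.03 − 246.75) / 260000 m = 3.147e-03 mm/s.
R = 3.147e-03 × 3600 = 11.3 mm/hr.
Over 16 h: total = 11.3 × 16 = 180.8 ≈ 181 mm.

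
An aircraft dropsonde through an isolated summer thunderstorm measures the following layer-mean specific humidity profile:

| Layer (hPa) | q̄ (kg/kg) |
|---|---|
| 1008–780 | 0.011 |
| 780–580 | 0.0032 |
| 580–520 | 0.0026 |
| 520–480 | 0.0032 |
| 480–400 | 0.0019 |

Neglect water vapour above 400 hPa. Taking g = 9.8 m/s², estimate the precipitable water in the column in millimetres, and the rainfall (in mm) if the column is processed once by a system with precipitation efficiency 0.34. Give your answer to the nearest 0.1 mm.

Precipitable water is the column-integrated vapour mass per unit area: PW = (1/g) Σ q̄ Δp, with q in kg/kg and Δp in Pa (1 kg/m² of water = 1 mm).
Layer 1008–780 hPa: Δp = 228 hPa = 22800 Pa, q̄ = 0.011 kg/kg → 0.011 × 22800 / 9.8 = 25.59 mm
Layer 780–580 hPa: Δp = 200 hPa = 20000 Pa, q̄ = 0.0032 kg/kg → 0.0032 × 20000 / 9.8 = 6.53 mm
Layer 580–520 hPa: Δp = 60 hPa = 6000 Pa, q̄ = 0.0026 kg/kg → 0.0026 × 6000 / 9.8 = 1.59 mm
Layer 520–480 hPa: Δp = 40 hPa = 4000 Pa, q̄ = 0.0032 kg/kg → 0.0032 × 4000 / 9.8 = 1.31 mm
Layer 480–400 hPa: Δp = 80 hPa = 8000 Pa, q̄ = 0.0019 kg/kg → 0.0019 × 8000 / 9.8 = 1.55 mm
PW = 25.59 + 6.53 + 1.59 + 1.31 + 1.55 = 36.57 ≈ 36.6 mm.
Rainfall = ε × PW = 0.34 × 36.6 = 12.4 mm.

PW ≈ 36.6 mm; rainfall ≈ 12.4 mm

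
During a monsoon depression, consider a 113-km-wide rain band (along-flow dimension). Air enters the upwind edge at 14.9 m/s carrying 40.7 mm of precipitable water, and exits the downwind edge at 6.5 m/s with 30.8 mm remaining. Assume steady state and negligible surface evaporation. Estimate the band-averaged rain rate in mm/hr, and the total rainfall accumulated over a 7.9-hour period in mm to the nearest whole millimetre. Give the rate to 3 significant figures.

R ≈ 12.9 mm/hr; total ≈ 102 mm

Column moisture flux per unit crosswind length is F = V × PW.
Inflow: F_in = 14.9 × 40.7 = 606.43 mm·m/s
Outflow: F_out = 6.5 × 30.8 = 200.2 mm·m/s
Steady-state rate R = (F_in − F_out)/L = (606.43 − 200.2) / 113000 m = 3.595e-03 mm/s.
R = 3.595e-03 × 3600 = 12.9 mm/hr.
Over 7.9 h: total = 12.9 × 7.9 = 101.91 ≈ 102 mm.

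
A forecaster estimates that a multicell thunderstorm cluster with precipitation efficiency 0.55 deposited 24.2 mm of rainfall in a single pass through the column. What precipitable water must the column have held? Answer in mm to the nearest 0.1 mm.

PW ≈ 44.0 mm

PW = rainfall / ε = 24.2 / 0.55 = 44.0 mm.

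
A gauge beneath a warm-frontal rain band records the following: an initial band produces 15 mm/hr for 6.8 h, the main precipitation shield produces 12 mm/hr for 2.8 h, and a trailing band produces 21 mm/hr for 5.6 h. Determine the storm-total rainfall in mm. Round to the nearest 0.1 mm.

Total = Σ Rᵢ Δtᵢ = 15 × 6.8 + 12 × 2.8 + 21 × 5.6
      = 102 + 33.6 + 117.6 = 253.2 mm.

total ≈ 253.2 mm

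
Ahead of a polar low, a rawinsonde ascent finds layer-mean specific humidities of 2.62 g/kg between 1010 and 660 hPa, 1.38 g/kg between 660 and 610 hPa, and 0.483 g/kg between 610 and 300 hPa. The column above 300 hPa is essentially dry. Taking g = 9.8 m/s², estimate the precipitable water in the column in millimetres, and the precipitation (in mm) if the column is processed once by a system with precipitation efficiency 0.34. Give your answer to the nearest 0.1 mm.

Precipitable water is the column-integrated vapour mass per unit area: PW = (1/g) Σ q̄ Δp, with q in kg/kg and Δp in Pa (1 kg/m² of water = 1 mm).
Layer 1010–660 hPa: Δp = 350 hPa = 35000 Pa, q̄ = 0.00262 kg/kg → 0.00262 × 35000 / 9.8 = 9.36 mm
Layer 660–610 hPa: Δp = 50 hPa = 5000 Pa, q̄ = 0.00138 kg/kg → 0.00138 × 5000 / 9.8 = 0.70 mm
Layer 610–300 hPa: Δp = 310 hPa = 31000 Pa, q̄ = 0.000483 kg/kg → 0.000483 × 31000 / 9.8 = 1.53 mm
PW = 9.36 + 0.70 + 1.53 = 11.59 ≈ 11.6 mm.
Precipitation = ε × PW = 0.34 × 11.6 = 3.9 mm.

PW ≈ 11.6 mm; precipitation ≈ 3.9 mm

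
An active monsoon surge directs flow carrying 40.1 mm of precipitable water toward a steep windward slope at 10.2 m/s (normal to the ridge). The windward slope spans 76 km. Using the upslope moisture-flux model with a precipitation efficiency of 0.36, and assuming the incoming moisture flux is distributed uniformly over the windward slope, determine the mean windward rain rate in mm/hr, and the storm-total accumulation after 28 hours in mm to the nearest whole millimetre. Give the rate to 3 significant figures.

Incoming column moisture flux per unit ridge length: F = V × PW = 10.2 × 40.1 = 409.02 mm·m/s.
Spread over the 76 km slope with efficiency ε = 0.36: R = ε·F/W = 0.36 × 409.02 / 76000 m = 1.937e-03 mm/s.
R = 1.937e-03 × 3600 = 6.97 mm/hr.
Over 28 h: total = 6.97 × 28 = 195.16 ≈ 195 mm.

R ≈ 6.97 mm/hr; total ≈ 195 mm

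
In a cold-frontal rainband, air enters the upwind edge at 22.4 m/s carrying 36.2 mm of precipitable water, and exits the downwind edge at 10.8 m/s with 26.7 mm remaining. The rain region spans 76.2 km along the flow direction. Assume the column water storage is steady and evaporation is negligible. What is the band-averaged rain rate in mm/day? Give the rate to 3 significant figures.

R ≈ 592 mm/day

Column moisture flux per unit crosswind length is F = V × PW.
Inflow: F_in = 22.4 × 36.2 = 810.88 mm·m/s
Outflow: F_out = 10.8 × 26.7 = 288.36 mm·m/s
Steady-state rate R = (F_in − F_out)/L = (810.88 − 288.36) / 76200 m = 6.857e-03 mm/s.
R = 6.857e-03 × 3600 × 24 = 592 mm/day.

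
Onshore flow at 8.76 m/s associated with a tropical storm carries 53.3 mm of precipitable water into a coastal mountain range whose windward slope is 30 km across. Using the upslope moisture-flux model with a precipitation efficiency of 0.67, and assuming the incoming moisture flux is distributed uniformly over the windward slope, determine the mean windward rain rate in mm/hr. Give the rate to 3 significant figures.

Incoming column moisture flux per unit ridge length: F = V × PW = 8.76 × 53.3 = 466.908 mm·m/s.
Spread over the 30 km slope with efficiency ε = 0.67: R = ε·F/W = 0.67 × 466.908 / 30000 m = 1.043e-02 mm/s.
R = 1.043e-02 × 3600 = 37.5 mm/hr.

R ≈ 37.5 mm/hr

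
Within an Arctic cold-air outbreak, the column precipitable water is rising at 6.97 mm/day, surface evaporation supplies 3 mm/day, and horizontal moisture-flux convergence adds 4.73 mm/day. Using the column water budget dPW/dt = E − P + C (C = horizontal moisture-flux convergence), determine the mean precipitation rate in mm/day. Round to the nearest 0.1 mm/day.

dPW/dt = +6.97 mm/day.
P = E + C − dPW/dt = 3 + (4.73) − (+6.97) = 0.8 mm/day.

P ≈ 0.8 mm/day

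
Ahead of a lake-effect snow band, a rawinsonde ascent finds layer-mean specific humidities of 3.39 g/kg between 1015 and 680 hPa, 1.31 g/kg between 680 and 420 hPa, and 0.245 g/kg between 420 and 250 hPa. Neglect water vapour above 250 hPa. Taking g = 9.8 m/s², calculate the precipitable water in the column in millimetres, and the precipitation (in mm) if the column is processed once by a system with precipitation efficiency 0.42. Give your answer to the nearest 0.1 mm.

Precipitable water is the column-integrated vapour mass per unit area: PW = (1/g) Σ q̄ Δp, with q in kg/kg and Δp in Pa (1 kg/m² of water = 1 mm).
Layer 1015–680 hPa: Δp = 335 hPa = 33500 Pa, q̄ = 0.00339 kg/kg → 0.00339 × 33500 / 9.8 = 11.59 mm
Layer 680–420 hPa: Δp = 260 hPa = 26000 Pa, q̄ = 0.00131 kg/kg → 0.00131 × 26000 / 9.8 = 3.48 mm
Layer 420–250 hPa: Δp = 170 hPa = 17000 Pa, q̄ = 0.000245 kg/kg → 0.000245 × 17000 / 9.8 = 0.42 mm
PW = 11.59 + 3.48 + 0.42 = 15.49 ≈ 15.5 mm.
Precipitation = ε × PW = 0.42 × 15.5 = 6.5 mm.

PW ≈ 15.5 mm; precipitation ≈ 6.5 mm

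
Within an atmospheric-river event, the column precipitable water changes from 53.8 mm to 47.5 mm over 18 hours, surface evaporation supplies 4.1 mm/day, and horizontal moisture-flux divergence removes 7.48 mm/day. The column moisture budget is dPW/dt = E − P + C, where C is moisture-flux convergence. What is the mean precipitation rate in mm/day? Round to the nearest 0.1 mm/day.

dPW/dt = (47.5 − 53.8) mm / (18/24 day) = -8.400 mm/day.
P = E + C − dPW/dt = 4.1 + (-7.48) − (-8.400) = 5.0 mm/day.

P ≈ 5.0 mm/day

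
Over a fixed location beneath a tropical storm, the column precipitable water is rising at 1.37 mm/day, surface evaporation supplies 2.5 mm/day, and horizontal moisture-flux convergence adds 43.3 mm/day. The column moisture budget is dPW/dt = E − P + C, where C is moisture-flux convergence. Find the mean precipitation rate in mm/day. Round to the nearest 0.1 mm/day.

dPW/dt = +1.37 mm/day.
P = E + C − dPW/dt = 2.5 + (43.3) − (+1.37) = 44.4 mm/day.

P ≈ 44.4 mm/day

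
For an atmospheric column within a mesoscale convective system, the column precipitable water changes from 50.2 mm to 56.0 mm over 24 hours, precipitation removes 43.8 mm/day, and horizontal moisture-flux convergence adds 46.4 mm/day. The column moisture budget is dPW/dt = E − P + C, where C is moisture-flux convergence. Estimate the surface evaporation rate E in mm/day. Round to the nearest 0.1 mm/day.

E ≈ 3.2 mm/day

dPW/dt = (56.0 − 50.2) mm / (24/24 day) = +5.800 mm/day.
E = dPW/dt + P − C = (+5.800) + 43.8 − (46.4) = 3.2 mm/day.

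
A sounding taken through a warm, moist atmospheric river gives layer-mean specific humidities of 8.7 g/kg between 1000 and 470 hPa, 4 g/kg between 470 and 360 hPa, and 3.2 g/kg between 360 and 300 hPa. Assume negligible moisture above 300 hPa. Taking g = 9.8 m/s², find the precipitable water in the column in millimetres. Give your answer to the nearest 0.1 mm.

Precipitable water is the column-integrated vapour mass per unit area: PW = (1/g) Σ q̄ Δp, with q in kg/kg and Δp in Pa (1 kg/m² of water = 1 mm).
Layer 1000–470 hPa: Δp = 530 hPa = 53000 Pa, q̄ = 0.0087 kg/kg → 0.0087 × 53000 / 9.8 = 47.05 mm
Layer 470–360 hPa: Δp = 110 hPa = 11000 Pa, q̄ = 0.004 kg/kg → 0.004 × 11000 / 9.8 = 4.49 mm
Layer 360–300 hPa: Δp = 60 hPa = 6000 Pa, q̄ = 0.0032 kg/kg → 0.0032 × 6000 / 9.8 = 1.96 mm
PW = 47.05 + 4.49 + 1.96 = 53.50 ≈ 53.5 mm.

PW ≈ 53.5 mm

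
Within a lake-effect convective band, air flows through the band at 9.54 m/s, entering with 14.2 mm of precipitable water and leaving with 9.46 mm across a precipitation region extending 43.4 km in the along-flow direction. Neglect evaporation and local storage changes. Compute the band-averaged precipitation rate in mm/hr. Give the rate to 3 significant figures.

Column moisture flux per unit crosswind length is F = V × PW.
Inflow: F_in = 9.54 × 14.2 = 135.468 mm·m/s
Outflow: F_out = 9.54 × 9.46 = 90.2484 mm·m/s
Steady-state rate R = (F_in − F_out)/L = (135.468 − 90.2484) / 43400 m = 1.042e-03 mm/s.
R = 1.042e-03 × 3600 = 3.75 mm/hr.

R ≈ 3.75 mm/hr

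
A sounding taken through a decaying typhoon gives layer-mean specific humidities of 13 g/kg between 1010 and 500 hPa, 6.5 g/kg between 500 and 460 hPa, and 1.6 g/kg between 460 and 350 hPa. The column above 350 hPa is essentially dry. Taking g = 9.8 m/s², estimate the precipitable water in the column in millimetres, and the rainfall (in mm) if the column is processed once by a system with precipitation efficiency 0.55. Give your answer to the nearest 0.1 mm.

PW ≈ 72.1 mm; rainfall ≈ 39.7 mm

Precipitable water is the column-integrated vapour mass per unit area: PW = (1/g) Σ q̄ Δp, with q in kg/kg and Δp in Pa (1 kg/m² of water = 1 mm).
Layer 1010–500 hPa: Δp = 510 hPa = 51000 Pa, q̄ = 0.013 kg/kg → 0.013 × 51000 / 9.8 = 67.65 mm
Layer 500–460 hPa: Δp = 40 hPa = 4000 Pa, q̄ = 0.0065 kg/kg → 0.0065 × 4000 / 9.8 = 2.65 mm
Layer 460–350 hPa: Δp = 110 hPa = 11000 Pa, q̄ = 0.0016 kg/kg → 0.0016 × 11000 / 9.8 = 1.80 mm
PW = 67.65 + 2.65 + 1.80 = 72.10 ≈ 72.1 mm.
Rainfall = ε × PW = 0.55 × 72.1 = 39.7 mm.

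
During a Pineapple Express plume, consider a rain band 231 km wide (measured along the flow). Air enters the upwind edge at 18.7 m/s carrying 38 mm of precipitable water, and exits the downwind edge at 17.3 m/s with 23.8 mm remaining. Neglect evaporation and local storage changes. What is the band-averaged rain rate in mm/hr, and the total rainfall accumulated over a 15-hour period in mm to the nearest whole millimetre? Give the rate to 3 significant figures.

R ≈ 4.66 mm/hr; total ≈ 70 mm

Column moisture flux per unit crosswind length is F = V × PW.
Inflow: F_in = 18.7 × 38 = 710.6 mm·m/s
Outflow: F_out = 17.3 × 23.8 = 411.74 mm·m/s
Steady-state rate R = (F_in − F_out)/L = (710.6 − 411.74) / 231000 m = 1.294e-03 mm/s.
R = 1.294e-03 × 3600 = 4.66 mm/hr.
Over 15 h: total = 4.66 × 15 = 69.9 ≈ 70 mm.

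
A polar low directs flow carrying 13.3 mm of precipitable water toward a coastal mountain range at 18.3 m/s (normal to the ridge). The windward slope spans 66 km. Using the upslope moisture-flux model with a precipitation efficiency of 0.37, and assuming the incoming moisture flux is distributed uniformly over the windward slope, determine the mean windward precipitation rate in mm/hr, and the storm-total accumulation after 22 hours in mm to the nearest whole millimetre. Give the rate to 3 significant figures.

Incoming column moisture flux per unit ridge length: F = V × PW = 18.3 × 13.3 = 243.39 mm·m/s.
Spread over the 66 km slope with efficiency ε = 0.37: R = ε·F/W = 0.37 × 243.39 / 66000 m = 1.364e-03 mm/s.
R = 1.364e-03 × 3600 = 4.91 mm/hr.
Over 22 h: total = 4.91 × 22 = 108.02 ≈ 108 mm.

R ≈ 4.91 mm/hr; total ≈ 108 mm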